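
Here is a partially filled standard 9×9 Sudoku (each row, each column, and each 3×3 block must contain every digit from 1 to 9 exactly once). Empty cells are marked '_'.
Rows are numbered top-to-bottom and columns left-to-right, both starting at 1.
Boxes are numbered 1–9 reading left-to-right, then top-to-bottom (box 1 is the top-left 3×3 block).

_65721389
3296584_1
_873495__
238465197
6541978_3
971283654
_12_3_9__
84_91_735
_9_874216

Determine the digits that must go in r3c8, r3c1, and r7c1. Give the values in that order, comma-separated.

For r3c8:
  Consider where 6 can go in column 8.
  r2c8 is out (row 2 already has a 6).
  r5c8 is out (row 5 already has a 6).
  r7c8 is out (box 9 already has a 6).
  So the only cell in column 8 that can hold 6 is r3c8.
  So r3c8 = 6.
For r3c1:
  Row 3 already contains {3, 4, 5, 7, 8, 9}.
  Column 1 already contains {2, 3, 6, 8, 9}.
  Its 3×3 block (box 1) already contains {2, 3, 5, 6, 7, 8, 9}.
  The only value from 1–9 not eliminated is 1, so r3c1 = 1.
For r7c1:
  Consider where 7 can go in column 1.
  r1c1 is out (row 1 already has a 7).
  r3c1 is out (row 3 already has a 7).
  r9c1 is out (row 9 already has a 7).
  So the only cell in column 1 that can hold 7 is r7c1.
  So r7c1 = 7.

6,1,7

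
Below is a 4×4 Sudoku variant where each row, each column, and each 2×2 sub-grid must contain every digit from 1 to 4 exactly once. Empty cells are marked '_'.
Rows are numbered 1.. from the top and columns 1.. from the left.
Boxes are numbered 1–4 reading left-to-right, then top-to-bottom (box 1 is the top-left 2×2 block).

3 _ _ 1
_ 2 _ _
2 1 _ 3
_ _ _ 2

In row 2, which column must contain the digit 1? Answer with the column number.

1

Consider where 1 can go in row 2.
row 2, column 3 is out (box 2 already has a 1).
row 2, column 4 is out (column 4 already has a 1).
So the only cell in row 2 that can hold 1 is row 2, column 1.
That is column 1.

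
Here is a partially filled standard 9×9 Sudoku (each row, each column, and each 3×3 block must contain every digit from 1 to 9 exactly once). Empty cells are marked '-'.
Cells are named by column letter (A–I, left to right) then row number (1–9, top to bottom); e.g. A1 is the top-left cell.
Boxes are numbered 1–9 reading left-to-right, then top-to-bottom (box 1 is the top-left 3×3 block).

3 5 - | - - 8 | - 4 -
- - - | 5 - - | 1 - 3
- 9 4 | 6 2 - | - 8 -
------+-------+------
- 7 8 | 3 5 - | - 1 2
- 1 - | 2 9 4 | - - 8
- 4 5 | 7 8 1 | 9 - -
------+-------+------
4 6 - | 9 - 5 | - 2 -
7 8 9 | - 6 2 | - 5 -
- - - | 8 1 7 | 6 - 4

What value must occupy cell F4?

Row 4 already contains {1, 2, 3, 5, 7, 8}.
Column F already contains {1, 2, 4, 5, 7, 8}.
Its 3×3 block (box 5) already contains {1, 2, 3, 4, 5, 7, 8, 9}.
The only value from 1–9 not eliminated is 6, so F4 = 6.

6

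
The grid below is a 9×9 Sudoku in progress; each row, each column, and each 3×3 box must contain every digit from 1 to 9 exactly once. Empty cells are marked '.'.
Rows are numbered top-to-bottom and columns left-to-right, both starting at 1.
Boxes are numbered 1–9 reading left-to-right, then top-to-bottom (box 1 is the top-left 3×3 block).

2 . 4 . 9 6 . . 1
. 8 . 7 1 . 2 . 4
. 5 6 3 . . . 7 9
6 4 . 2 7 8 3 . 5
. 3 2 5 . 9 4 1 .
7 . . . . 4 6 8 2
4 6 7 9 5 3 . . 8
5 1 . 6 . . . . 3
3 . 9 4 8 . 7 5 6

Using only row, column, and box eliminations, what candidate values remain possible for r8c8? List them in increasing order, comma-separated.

Row 8 already contains {1, 3, 5, 6}.
Column 8 already contains {1, 5, 7, 8}.
Its 3×3 block (box 9) already contains {3, 5, 6, 7, 8}.
Removing those from 1–9 leaves {2, 4, 9} as the candidates for r8c8.

2,4,9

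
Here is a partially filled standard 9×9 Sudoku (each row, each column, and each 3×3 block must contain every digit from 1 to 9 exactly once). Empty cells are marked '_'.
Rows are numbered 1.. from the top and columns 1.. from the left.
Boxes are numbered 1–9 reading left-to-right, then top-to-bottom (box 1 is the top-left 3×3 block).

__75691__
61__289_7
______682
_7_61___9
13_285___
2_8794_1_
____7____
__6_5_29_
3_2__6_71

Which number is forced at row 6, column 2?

Cell row 6, column 2 itself could take any of {5, 6} by direct elimination.
Consider where 6 can go in column 2.
row 1, column 2 is out (row 1 already has a 6).
row 3, column 2 is out (row 3 already has a 6).
row 7, column 2 is out (box 7 already has a 6).
row 8, column 2 is out (row 8 already has a 6).
row 9, column 2 is out (row 9 already has a 6).
So the only cell in column 2 that can hold 6 is row 6, column 2.
Therefore row 6, column 2 = 6.

6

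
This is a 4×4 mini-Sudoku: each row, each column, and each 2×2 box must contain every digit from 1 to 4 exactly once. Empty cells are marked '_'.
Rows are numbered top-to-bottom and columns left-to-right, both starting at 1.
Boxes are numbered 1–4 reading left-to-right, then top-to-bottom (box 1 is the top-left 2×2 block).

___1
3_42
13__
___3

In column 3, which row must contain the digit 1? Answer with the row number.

4

Consider where 1 can go in column 3.
r1c3 is out (row 1 already has a 1).
r3c3 is out (row 3 already has a 1).
So the only cell in column 3 that can hold 1 is r4c3.
That is row 4.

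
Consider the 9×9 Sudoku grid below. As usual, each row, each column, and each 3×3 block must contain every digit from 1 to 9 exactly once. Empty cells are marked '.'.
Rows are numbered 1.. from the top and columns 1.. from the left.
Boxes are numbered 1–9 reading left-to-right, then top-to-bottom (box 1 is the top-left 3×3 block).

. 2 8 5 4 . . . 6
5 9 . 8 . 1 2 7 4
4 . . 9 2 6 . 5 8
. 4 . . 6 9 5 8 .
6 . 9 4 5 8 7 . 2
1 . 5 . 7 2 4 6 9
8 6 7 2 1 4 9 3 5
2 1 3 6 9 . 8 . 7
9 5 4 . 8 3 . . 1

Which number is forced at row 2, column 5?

Row 2 already contains {1, 2, 4, 5, 7, 8, 9}.
Column 5 already contains {1, 2, 4, 5, 6, 7, 8, 9}.
Its 3×3 block (box 2) already contains {1, 2, 4, 5, 6, 8, 9}.
The only value from 1–9 not eliminated is 3, so row 2, column 5 = 3.

3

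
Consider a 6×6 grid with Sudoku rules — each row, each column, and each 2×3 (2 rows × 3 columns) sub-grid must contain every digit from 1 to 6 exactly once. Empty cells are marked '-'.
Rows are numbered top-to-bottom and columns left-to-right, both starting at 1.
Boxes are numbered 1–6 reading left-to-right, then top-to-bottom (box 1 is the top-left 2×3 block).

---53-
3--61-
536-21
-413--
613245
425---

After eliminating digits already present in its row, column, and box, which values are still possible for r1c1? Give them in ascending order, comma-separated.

1,2

Row 1 already contains {3, 5}.
Column 1 already contains {3, 4, 5, 6}.
Its 2×3 block (box 1) already contains {3}.
Removing those from 1–6 leaves {1, 2} as the candidates for r1c1.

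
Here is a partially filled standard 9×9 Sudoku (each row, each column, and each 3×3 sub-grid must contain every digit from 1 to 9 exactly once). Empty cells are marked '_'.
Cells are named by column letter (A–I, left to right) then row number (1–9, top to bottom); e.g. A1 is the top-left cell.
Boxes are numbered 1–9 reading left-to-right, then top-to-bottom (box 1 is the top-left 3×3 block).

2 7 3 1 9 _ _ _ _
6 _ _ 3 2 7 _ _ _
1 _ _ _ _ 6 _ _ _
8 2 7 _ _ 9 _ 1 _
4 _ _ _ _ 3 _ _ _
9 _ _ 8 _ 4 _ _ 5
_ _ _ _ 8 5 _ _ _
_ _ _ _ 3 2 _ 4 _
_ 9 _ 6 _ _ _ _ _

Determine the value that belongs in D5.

Cell D5 itself could take any of {2, 5, 7} by direct elimination.
Consider where 2 can go in box 5.
D4 is out (row 4 already has a 2).
E4 is out (row 4 already has a 2).
E5 is out (column E already has a 2).
E6 is out (column E already has a 2).
So the only cell in box 5 that can hold 2 is D5.
Therefore D5 = 2.

2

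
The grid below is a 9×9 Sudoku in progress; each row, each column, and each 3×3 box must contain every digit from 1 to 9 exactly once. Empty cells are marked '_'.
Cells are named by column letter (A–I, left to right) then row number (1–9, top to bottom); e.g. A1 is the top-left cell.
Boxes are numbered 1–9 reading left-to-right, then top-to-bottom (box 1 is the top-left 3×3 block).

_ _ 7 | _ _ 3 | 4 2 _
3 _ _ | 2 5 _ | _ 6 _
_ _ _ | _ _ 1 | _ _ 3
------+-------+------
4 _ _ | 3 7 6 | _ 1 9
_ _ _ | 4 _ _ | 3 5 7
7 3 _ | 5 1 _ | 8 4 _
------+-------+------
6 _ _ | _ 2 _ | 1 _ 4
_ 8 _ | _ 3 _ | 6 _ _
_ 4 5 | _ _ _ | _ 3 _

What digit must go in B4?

Cell B4 itself could take any of {2, 5} by direct elimination.
Consider where 5 can go in box 4.
C4 is out (column C already has a 5).
A5 is out (row 5 already has a 5).
B5 is out (row 5 already has a 5).
C5 is out (row 5 already has a 5).
C6 is out (row 6 already has a 5).
So the only cell in box 4 that can hold 5 is B4.
Therefore B4 = 5.

5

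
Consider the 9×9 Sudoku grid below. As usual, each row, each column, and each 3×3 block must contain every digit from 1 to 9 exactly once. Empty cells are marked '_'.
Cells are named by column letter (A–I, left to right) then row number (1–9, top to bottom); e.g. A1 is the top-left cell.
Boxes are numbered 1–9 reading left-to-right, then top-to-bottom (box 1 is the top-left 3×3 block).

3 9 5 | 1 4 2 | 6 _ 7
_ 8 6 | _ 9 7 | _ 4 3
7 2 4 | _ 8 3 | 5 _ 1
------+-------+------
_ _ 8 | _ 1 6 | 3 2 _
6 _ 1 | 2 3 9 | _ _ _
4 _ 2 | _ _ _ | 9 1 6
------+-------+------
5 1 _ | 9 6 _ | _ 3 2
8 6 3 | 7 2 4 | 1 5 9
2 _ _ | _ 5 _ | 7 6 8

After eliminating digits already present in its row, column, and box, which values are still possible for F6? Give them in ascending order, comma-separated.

5,8

Row 6 already contains {1, 2, 4, 6, 9}.
Column F already contains {2, 3, 4, 6, 7, 9}.
Its 3×3 block (box 5) already contains {1, 2, 3, 6, 9}.
Removing those from 1–9 leaves {5, 8} as the candidates for F6.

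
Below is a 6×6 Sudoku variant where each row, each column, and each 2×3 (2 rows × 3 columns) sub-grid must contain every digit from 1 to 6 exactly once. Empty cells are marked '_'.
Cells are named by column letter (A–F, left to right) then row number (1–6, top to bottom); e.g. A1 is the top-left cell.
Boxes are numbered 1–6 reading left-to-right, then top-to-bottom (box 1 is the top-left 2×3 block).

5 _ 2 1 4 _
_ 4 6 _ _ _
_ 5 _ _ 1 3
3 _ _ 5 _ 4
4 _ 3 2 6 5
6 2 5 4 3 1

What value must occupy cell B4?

Cell B4 itself could take any of {1, 6} by direct elimination.
Consider where 6 can go in box 3.
A3 is out (column A already has a 6).
C3 is out (column C already has a 6).
C4 is out (column C already has a 6).
So the only cell in box 3 that can hold 6 is B4.
Therefore B4 = 6.

6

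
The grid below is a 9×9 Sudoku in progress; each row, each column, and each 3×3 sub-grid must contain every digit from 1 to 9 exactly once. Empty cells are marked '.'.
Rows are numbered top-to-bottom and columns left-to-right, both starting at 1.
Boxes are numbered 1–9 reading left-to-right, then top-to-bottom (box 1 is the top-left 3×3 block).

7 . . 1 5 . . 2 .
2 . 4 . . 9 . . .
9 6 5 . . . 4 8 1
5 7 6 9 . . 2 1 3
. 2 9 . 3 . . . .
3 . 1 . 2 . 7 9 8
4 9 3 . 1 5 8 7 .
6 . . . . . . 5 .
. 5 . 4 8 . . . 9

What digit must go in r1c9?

Row 1 already contains {1, 2, 5, 7}.
Column 9 already contains {1, 3, 8, 9}.
Its 3×3 block (box 3) already contains {1, 2, 4, 8}.
The only value from 1–9 not eliminated is 6, so r1c9 = 6.

6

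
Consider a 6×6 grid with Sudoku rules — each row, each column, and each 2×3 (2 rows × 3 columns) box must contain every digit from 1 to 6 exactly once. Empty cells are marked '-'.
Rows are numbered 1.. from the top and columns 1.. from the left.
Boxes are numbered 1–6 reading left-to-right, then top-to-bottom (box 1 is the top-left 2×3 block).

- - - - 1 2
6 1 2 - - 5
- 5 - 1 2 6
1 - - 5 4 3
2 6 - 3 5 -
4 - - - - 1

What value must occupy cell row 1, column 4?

6

Cell row 1, column 4 itself could take any of {4, 6} by direct elimination.
Consider where 6 can go in row 1.
row 1, column 1 is out (column 1 already has a 6).
row 1, column 2 is out (column 2 already has a 6).
row 1, column 3 is out (box 1 already has a 6).
So the only cell in row 1 that can hold 6 is row 1, column 4.
Therefore row 1, column 4 = 6.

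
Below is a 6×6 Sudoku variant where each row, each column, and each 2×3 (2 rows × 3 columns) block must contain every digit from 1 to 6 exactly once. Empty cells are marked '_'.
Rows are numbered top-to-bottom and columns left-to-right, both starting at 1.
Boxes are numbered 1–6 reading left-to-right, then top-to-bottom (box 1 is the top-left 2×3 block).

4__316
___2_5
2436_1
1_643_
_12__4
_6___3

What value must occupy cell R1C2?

Cell R1C2 itself could take any of {2, 5} by direct elimination.
Consider where 2 can go in column 2.
R2C2 is out (row 2 already has a 2).
R4C2 is out (box 3 already has a 2).
So the only cell in column 2 that can hold 2 is R1C2.
Therefore R1C2 = 2.

2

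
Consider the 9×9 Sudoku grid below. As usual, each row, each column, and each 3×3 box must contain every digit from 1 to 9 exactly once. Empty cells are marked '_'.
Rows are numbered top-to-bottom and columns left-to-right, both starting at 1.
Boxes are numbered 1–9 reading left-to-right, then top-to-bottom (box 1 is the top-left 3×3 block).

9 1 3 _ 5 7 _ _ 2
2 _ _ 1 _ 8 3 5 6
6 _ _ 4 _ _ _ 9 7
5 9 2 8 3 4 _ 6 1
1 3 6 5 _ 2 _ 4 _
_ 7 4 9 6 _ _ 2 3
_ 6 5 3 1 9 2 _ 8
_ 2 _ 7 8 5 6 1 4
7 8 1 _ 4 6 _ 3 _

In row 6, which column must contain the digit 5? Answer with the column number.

Consider where 5 can go in row 6.
r6c1 is out (column 1 already has a 5).
r6c6 is out (column 6 already has a 5).
So the only cell in row 6 that can hold 5 is r6c7.
That is column 7.

7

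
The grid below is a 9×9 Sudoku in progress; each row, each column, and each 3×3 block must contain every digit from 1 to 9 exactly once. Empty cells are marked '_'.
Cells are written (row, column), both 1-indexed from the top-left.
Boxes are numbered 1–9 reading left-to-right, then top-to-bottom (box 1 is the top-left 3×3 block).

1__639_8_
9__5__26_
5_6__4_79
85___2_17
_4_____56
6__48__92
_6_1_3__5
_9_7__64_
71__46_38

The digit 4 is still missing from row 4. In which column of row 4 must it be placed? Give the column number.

7

Consider where 4 can go in row 4.
(4,3) is out (box 4 already has a 4).
(4,4) is out (column 4 already has a 4).
(4,5) is out (column 5 already has a 4).
So the only cell in row 4 that can hold 4 is (4,7).
That is column 7.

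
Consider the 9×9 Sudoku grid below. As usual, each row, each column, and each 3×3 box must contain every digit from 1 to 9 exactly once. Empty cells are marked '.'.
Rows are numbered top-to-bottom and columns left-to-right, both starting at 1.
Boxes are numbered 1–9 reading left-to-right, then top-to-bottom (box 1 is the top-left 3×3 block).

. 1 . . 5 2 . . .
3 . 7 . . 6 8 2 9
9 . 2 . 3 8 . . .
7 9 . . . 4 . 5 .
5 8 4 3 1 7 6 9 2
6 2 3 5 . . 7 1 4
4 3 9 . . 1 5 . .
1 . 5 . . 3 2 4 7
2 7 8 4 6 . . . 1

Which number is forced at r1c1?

Row 1 already contains {1, 2, 5}.
Column 1 already contains {1, 2, 3, 4, 5, 6, 7, 9}.
Its 3×3 block (box 1) already contains {1, 2, 3, 7, 9}.
The only value from 1–9 not eliminated is 8, so r1c1 = 8.

8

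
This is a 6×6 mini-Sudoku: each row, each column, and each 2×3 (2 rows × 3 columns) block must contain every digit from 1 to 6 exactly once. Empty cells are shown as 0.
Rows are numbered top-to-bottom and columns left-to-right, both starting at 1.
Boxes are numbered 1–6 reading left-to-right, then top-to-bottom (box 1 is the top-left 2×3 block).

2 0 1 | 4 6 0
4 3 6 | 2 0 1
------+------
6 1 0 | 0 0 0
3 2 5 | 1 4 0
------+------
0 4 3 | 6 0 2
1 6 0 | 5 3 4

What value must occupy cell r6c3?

Row 6 already contains {1, 3, 4, 5, 6}.
Column 3 already contains {1, 3, 5, 6}.
Its 2×3 block (box 5) already contains {1, 3, 4, 6}.
The only value from 1–6 not eliminated is 2, so r6c3 = 2.

2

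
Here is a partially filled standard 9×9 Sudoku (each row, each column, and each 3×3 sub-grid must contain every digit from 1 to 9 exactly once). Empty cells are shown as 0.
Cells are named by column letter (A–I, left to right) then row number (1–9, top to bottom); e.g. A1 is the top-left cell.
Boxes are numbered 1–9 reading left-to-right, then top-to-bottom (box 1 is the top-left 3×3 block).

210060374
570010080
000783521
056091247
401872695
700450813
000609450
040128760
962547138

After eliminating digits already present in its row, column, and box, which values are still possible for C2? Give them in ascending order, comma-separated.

3,4,9

Row 2 already contains {1, 5, 7, 8}.
Column C already contains {1, 2, 6}.
Its 3×3 block (box 1) already contains {1, 2, 5, 7}.
Removing those from 1–9 leaves {3, 4, 9} as the candidates for C2.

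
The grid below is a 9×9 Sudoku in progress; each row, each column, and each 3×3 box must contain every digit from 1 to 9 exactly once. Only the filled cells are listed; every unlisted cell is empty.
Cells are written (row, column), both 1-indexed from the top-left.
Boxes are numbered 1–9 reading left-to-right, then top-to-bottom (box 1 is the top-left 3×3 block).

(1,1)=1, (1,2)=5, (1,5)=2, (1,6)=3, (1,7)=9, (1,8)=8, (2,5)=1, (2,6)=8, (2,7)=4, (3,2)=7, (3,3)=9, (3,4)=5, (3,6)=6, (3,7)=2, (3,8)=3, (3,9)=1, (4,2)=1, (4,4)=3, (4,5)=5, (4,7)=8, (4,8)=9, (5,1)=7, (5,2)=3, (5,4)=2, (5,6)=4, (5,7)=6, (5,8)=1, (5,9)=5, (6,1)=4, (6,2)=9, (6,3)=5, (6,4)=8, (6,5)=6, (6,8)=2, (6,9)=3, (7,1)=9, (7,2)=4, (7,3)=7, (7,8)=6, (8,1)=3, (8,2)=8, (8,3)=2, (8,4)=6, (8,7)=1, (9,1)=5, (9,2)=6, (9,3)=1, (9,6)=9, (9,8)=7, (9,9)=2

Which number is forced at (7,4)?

Row 7 already contains {4, 6, 7, 9}.
Column 4 already contains {2, 3, 5, 6, 8}.
Its 3×3 block (box 8) already contains {6, 9}.
The only value from 1–9 not eliminated is 1, so (7,4) = 1.

1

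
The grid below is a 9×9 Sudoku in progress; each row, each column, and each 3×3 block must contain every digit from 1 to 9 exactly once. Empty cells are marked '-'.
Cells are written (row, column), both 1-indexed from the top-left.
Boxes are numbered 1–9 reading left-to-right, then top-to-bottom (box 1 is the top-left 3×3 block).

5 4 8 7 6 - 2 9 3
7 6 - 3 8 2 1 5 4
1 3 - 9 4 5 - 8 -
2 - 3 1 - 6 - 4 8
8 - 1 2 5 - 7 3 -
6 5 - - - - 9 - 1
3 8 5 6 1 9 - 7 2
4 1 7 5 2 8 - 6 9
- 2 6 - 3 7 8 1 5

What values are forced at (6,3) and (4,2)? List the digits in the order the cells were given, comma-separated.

For (6,3):
  Row 6 already contains {1, 5, 6, 9}.
  Column 3 already contains {1, 3, 5, 6, 7, 8}.
  Its 3×3 block (box 4) already contains {1, 2, 3, 5, 6, 8}.
  The only value from 1–9 not eliminated is 4, so (6,3) = 4.
For (4,2):
  Consider where 7 can go in column 2.
  (5,2) is out (row 5 already has a 7).
  So the only cell in column 2 that can hold 7 is (4,2).
  So (4,2) = 7.

4,7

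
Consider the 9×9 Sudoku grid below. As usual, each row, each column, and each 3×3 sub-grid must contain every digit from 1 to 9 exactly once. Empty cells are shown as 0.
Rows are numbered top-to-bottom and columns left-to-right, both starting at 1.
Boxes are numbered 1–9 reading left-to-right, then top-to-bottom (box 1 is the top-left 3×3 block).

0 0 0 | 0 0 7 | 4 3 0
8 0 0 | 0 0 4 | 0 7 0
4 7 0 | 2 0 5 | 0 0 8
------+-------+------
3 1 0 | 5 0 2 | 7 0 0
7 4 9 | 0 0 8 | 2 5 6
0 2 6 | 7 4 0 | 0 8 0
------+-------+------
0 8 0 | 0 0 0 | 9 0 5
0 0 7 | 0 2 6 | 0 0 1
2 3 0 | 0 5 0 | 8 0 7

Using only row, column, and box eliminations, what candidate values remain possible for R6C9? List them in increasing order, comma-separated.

3,9

Row 6 already contains {2, 4, 6, 7, 8}.
Column 9 already contains {1, 5, 6, 7, 8}.
Its 3×3 block (box 6) already contains {2, 5, 6, 7, 8}.
Removing those from 1–9 leaves {3, 9} as the candidates for R6C9.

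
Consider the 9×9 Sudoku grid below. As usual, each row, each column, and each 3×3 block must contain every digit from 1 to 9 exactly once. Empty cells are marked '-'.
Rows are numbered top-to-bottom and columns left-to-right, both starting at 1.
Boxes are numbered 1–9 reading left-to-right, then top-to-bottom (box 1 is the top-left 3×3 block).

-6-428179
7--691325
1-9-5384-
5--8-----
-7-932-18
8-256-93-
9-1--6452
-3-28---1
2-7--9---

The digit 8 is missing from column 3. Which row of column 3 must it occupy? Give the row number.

Consider where 8 can go in column 3.
r1c3 is out (row 1 already has a 8).
r4c3 is out (row 4 already has a 8).
r5c3 is out (row 5 already has a 8).
r8c3 is out (row 8 already has a 8).
So the only cell in column 3 that can hold 8 is r2c3.
That is row 2.

2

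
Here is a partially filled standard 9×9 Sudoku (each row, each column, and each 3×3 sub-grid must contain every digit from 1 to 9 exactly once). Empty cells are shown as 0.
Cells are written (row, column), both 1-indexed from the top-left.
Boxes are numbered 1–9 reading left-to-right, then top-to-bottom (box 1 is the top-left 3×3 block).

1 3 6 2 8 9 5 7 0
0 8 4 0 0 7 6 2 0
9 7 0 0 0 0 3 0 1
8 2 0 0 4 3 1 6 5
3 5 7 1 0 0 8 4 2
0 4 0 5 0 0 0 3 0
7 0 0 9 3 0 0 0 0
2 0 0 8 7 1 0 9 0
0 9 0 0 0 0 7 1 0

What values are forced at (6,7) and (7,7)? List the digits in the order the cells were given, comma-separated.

9,2

For (6,7):
  Row 6 already contains {3, 4, 5}.
  Column 7 already contains {1, 3, 5, 6, 7, 8}.
  Its 3×3 block (box 6) already contains {1, 2, 3, 4, 5, 6, 8}.
  The only value from 1–9 not eliminated is 9, so (6,7) = 9.
For (7,7):
  Consider where 2 can go in box 9.
  (7,8) is out (column 8 already has a 2).
  (7,9) is out (column 9 already has a 2).
  (8,7) is out (row 8 already has a 2).
  (8,9) is out (row 8 already has a 2).
  (9,9) is out (column 9 already has a 2).
  So the only cell in box 9 that can hold 2 is (7,7).
  So (7,7) = 2.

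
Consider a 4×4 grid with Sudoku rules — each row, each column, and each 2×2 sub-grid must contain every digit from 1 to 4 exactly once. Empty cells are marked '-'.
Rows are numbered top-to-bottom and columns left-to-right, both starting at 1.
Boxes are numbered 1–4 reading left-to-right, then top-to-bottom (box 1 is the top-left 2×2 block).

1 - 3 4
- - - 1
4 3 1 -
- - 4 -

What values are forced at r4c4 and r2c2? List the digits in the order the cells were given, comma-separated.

For r4c4:
  Consider where 3 can go in row 4.
  r4c1 is out (box 3 already has a 3).
  r4c2 is out (column 2 already has a 3).
  So the only cell in row 4 that can hold 3 is r4c4.
  So r4c4 = 3.
For r2c2:
  Consider where 4 can go in box 1.
  r1c2 is out (row 1 already has a 4).
  r2c1 is out (column 1 already has a 4).
  So the only cell in box 1 that can hold 4 is r2c2.
  So r2c2 = 4.

3,4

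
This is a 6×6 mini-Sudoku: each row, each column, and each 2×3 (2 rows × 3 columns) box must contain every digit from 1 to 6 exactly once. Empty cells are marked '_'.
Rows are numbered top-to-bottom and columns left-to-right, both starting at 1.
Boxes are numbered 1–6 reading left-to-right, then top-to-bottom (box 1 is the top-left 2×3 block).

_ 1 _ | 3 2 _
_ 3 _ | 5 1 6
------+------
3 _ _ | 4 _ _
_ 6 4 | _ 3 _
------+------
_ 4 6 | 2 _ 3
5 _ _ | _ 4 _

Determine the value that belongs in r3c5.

Cell r3c5 itself could take any of {5, 6} by direct elimination.
Consider where 6 can go in column 5.
r5c5 is out (row 5 already has a 6).
So the only cell in column 5 that can hold 6 is r3c5.
Therefore r3c5 = 6.

6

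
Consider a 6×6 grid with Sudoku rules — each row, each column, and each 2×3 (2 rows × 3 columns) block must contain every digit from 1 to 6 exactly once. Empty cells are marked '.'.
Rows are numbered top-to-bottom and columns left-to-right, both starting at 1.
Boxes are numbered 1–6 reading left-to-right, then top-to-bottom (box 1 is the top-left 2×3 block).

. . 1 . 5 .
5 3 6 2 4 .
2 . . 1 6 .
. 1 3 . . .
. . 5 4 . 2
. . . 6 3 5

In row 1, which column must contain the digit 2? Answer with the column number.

Consider where 2 can go in row 1.
R1C1 is out (column 1 already has a 2).
R1C4 is out (column 4 already has a 2).
R1C6 is out (column 6 already has a 2).
So the only cell in row 1 that can hold 2 is R1C2.
That is column 2.

2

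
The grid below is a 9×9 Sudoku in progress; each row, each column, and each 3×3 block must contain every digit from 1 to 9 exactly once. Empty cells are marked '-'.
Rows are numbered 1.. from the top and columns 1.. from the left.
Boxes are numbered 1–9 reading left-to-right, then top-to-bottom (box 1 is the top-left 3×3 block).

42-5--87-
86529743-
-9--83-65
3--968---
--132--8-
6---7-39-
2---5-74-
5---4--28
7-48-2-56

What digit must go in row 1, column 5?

Row 1 already contains {2, 4, 5, 7, 8}.
Column 5 already contains {2, 4, 5, 6, 7, 8, 9}.
Its 3×3 block (box 2) already contains {2, 3, 5, 7, 8, 9}.
The only value from 1–9 not eliminated is 1, so row 1, column 5 = 1.

1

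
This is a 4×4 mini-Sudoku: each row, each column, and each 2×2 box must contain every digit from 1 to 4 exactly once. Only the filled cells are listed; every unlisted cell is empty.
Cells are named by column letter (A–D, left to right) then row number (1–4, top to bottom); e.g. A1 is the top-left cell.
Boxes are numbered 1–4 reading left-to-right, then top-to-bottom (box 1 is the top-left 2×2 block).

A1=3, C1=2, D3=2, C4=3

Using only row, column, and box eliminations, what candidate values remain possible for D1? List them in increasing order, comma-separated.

1,4

Row 1 already contains {2, 3}.
Column D already contains {2}.
Its 2×2 block (box 2) already contains {2}.
Removing those from 1–4 leaves {1, 4} as the candidates for D1.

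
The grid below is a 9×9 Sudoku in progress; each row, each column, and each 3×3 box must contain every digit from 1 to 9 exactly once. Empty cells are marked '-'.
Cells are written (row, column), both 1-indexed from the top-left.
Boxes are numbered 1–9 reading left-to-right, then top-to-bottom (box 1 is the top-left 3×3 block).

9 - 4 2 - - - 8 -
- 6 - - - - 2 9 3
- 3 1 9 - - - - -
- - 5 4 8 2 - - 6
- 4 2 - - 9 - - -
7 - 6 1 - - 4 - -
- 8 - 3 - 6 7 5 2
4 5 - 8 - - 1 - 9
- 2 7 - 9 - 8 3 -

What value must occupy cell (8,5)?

Cell (8,5) itself could take any of {2, 7} by direct elimination.
Consider where 2 can go in row 8.
(8,3) is out (column 3 already has a 2).
(8,6) is out (column 6 already has a 2).
(8,8) is out (box 9 already has a 2).
So the only cell in row 8 that can hold 2 is (8,5).
Therefore (8,5) = 2.

2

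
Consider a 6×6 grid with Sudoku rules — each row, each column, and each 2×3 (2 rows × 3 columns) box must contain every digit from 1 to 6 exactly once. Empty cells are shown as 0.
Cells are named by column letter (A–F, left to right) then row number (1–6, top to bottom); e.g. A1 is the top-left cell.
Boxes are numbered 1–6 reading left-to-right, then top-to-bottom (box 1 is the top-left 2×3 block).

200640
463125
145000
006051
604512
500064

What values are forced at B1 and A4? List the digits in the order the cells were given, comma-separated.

For B1:
  Consider where 5 can go in row 1.
  C1 is out (column C already has a 5).
  F1 is out (column F already has a 5).
  So the only cell in row 1 that can hold 5 is B1.
  So B1 = 5.
For A4:
  Row 4 already contains {1, 5, 6}.
  Column A already contains {1, 2, 4, 5, 6}.
  Its 2×3 block (box 3) already contains {1, 4, 5, 6}.
  The only value from 1–6 not eliminated is 3, so A4 = 3.

5,3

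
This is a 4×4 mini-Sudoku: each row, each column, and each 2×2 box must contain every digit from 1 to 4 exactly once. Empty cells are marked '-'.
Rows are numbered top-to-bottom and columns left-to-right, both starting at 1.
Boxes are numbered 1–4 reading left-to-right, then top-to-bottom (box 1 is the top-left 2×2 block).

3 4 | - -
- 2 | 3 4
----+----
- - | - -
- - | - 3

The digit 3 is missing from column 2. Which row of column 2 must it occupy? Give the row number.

Consider where 3 can go in column 2.
r4c2 is out (row 4 already has a 3).
So the only cell in column 2 that can hold 3 is r3c2.
That is row 3.

3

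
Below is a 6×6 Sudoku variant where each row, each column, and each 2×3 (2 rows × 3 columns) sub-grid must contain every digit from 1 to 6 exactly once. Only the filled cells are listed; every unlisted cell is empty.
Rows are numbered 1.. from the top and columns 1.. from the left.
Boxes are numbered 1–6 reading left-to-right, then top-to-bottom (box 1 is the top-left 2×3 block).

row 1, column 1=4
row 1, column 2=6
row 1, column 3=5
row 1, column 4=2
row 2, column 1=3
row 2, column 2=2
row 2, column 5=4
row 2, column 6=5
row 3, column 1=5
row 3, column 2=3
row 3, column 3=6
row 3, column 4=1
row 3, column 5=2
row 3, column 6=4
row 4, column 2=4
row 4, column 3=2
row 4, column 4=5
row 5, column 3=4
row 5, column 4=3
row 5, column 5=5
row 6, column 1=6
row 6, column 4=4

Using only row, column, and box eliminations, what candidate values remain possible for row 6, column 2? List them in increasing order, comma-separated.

Row 6 already contains {4, 6}.
Column 2 already contains {2, 3, 4, 6}.
Its 2×3 block (box 5) already contains {4, 6}.
Removing those from 1–6 leaves {1, 5} as the candidates for row 6, column 2.

1,5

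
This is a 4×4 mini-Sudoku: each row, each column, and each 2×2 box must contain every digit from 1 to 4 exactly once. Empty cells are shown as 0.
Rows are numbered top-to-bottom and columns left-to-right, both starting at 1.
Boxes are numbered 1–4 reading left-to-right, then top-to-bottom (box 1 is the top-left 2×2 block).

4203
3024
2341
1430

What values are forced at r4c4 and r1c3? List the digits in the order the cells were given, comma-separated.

2,1

For r4c4:
  Row 4 already contains {1, 3, 4}.
  Column 4 already contains {1, 3, 4}.
  Its 2×2 block (box 4) already contains {1, 3, 4}.
  The only value from 1–4 not eliminated is 2, so r4c4 = 2.
For r1c3:
  Row 1 already contains {2, 3, 4}.
  Column 3 already contains {2, 3, 4}.
  Its 2×2 block (box 2) already contains {2, 3, 4}.
  The only value from 1–4 not eliminated is 1, so r1c3 = 1.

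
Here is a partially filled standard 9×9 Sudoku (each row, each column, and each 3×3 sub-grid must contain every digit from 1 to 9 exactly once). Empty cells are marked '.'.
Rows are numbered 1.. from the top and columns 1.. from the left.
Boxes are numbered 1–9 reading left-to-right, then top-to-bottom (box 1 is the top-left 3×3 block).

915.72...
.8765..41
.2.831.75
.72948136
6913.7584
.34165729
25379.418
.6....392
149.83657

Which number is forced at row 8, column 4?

Cell row 8, column 4 itself could take any of {4, 5} by direct elimination.
Consider where 5 can go in box 8.
row 7, column 6 is out (row 7 already has a 5).
row 8, column 5 is out (column 5 already has a 5).
row 8, column 6 is out (column 6 already has a 5).
row 9, column 4 is out (row 9 already has a 5).
So the only cell in box 8 that can hold 5 is row 8, column 4.
Therefore row 8, column 4 = 5.

5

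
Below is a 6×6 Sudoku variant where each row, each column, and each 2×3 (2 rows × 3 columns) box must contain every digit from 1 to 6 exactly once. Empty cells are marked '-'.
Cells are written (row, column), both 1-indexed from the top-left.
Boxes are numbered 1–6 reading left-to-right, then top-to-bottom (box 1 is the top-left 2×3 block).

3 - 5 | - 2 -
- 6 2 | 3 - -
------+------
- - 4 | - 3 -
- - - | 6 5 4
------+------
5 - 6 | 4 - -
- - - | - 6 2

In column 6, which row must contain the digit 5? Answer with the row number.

Consider where 5 can go in column 6.
(1,6) is out (row 1 already has a 5).
(3,6) is out (box 4 already has a 5).
(5,6) is out (row 5 already has a 5).
So the only cell in column 6 that can hold 5 is (2,6).
That is row 2.

2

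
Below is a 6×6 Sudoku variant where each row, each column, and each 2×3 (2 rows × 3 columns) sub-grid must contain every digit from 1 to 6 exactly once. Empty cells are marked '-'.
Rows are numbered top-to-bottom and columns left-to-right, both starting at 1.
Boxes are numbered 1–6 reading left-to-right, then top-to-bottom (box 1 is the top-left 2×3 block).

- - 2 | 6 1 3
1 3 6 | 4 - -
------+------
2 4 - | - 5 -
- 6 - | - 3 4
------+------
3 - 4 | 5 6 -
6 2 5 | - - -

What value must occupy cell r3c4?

Row 3 already contains {2, 4, 5}.
Column 4 already contains {4, 5, 6}.
Its 2×3 block (box 4) already contains {3, 4, 5}.
The only value from 1–6 not eliminated is 1, so r3c4 = 1.

1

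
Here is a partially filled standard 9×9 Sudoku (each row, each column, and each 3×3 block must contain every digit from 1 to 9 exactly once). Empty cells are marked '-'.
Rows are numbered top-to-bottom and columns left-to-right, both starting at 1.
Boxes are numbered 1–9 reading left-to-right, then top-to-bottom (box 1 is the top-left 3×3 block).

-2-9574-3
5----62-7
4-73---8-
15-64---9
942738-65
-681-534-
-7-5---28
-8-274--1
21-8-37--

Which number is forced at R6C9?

Row 6 already contains {1, 3, 4, 5, 6, 8}.
Column 9 already contains {1, 3, 5, 7, 8, 9}.
Its 3×3 block (box 6) already contains {3, 4, 5, 6, 9}.
The only value from 1–9 not eliminated is 2, so R6C9 = 2.

2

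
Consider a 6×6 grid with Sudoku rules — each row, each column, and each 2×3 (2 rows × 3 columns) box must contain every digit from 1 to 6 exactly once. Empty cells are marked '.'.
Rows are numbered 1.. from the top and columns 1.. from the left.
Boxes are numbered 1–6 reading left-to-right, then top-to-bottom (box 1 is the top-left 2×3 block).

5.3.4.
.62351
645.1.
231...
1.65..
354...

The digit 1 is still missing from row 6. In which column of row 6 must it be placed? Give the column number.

Consider where 1 can go in row 6.
row 6, column 5 is out (column 5 already has a 1).
row 6, column 6 is out (column 6 already has a 1).
So the only cell in row 6 that can hold 1 is row 6, column 4.
That is column 4.

4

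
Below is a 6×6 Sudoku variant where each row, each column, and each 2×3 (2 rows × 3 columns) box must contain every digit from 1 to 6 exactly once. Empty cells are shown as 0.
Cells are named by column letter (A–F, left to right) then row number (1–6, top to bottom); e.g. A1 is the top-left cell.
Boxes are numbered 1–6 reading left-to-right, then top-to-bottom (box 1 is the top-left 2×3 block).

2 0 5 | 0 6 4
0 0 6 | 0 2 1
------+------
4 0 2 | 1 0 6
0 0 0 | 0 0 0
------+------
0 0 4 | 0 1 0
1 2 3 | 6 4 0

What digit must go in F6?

Row 6 already contains {1, 2, 3, 4, 6}.
Column F already contains {1, 4, 6}.
Its 2×3 block (box 6) already contains {1, 4, 6}.
The only value from 1–6 not eliminated is 5, so F6 = 5.

5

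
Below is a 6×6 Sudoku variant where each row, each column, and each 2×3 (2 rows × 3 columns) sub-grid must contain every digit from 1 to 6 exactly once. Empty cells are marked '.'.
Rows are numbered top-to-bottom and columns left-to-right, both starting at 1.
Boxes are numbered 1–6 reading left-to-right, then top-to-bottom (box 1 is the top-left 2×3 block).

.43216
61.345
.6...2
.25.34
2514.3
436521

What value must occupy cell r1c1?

5

Row 1 already contains {1, 2, 3, 4, 6}.
Column 1 already contains {2, 4, 6}.
Its 2×3 block (box 1) already contains {1, 3, 4, 6}.
The only value from 1–6 not eliminated is 5, so r1c1 = 5.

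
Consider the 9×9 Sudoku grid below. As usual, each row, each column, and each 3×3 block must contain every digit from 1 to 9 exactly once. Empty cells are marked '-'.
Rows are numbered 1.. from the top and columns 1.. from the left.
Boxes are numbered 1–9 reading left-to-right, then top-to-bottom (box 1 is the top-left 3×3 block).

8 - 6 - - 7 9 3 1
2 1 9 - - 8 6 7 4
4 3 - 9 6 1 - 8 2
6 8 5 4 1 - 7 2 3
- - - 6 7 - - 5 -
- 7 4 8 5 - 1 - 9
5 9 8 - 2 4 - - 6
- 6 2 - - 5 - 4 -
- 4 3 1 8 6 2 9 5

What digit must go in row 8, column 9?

7

Cell row 8, column 9 itself could take any of {7, 8} by direct elimination.
Consider where 7 can go in box 9.
row 7, column 7 is out (column 7 already has a 7).
row 7, column 8 is out (column 8 already has a 7).
row 8, column 7 is out (column 7 already has a 7).
So the only cell in box 9 that can hold 7 is row 8, column 9.
Therefore row 8, column 9 = 7.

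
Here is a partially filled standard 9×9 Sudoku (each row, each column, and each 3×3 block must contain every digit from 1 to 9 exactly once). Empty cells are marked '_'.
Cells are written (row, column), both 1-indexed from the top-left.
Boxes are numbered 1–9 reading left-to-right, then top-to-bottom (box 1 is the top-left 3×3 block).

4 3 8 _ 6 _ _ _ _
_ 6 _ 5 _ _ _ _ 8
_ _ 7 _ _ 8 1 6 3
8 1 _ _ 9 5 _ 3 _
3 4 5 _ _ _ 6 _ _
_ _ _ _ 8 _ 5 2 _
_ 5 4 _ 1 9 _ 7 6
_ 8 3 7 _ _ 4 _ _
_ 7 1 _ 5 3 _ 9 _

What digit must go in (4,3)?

Cell (4,3) itself could take any of {2, 6} by direct elimination.
Consider where 2 can go in box 4.
(6,1) is out (row 6 already has a 2).
(6,2) is out (row 6 already has a 2).
(6,3) is out (row 6 already has a 2).
So the only cell in box 4 that can hold 2 is (4,3).
Therefore (4,3) = 2.

2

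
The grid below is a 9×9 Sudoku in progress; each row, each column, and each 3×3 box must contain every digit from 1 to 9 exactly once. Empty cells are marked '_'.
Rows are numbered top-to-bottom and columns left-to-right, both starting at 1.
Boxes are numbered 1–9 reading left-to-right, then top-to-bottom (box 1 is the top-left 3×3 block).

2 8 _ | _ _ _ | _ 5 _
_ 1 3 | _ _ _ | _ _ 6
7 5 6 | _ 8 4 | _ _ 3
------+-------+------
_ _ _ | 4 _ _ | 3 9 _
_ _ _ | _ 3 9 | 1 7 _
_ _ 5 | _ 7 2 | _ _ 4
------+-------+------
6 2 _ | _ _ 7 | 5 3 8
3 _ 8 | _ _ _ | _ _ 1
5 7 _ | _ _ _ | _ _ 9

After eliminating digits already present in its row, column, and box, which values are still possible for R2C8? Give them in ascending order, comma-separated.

Row 2 already contains {1, 3, 6}.
Column 8 already contains {3, 5, 7, 9}.
Its 3×3 block (box 3) already contains {3, 5, 6}.
Removing those from 1–9 leaves {2, 4, 8} as the candidates for R2C8.

2,4,8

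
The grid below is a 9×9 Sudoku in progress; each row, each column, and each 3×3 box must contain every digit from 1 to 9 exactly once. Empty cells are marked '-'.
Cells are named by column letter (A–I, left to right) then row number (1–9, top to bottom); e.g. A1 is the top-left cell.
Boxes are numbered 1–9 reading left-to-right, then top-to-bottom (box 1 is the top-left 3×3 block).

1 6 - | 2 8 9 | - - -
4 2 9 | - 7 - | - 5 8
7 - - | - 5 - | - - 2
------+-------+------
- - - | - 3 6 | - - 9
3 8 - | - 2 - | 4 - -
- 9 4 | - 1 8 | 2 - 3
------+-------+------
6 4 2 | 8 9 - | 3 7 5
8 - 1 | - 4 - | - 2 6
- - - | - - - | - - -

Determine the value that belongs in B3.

Row 3 already contains {2, 5, 7}.
Column B already contains {2, 4, 6, 8, 9}.
Its 3×3 block (box 1) already contains {1, 2, 4, 6, 7, 9}.
The only value from 1–9 not eliminated is 3, so B3 = 3.

3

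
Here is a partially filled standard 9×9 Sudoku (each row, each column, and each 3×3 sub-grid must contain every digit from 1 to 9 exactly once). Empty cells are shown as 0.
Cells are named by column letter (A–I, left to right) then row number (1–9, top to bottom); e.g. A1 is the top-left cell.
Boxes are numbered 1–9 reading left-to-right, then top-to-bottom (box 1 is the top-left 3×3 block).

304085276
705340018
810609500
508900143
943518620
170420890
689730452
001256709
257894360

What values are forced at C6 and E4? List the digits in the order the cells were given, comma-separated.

For C6:
  Row 6 already contains {1, 2, 4, 7, 8, 9}.
  Column C already contains {1, 3, 4, 5, 7, 8, 9}.
  Its 3×3 block (box 4) already contains {1, 3, 4, 5, 7, 8, 9}.
  The only value from 1–9 not eliminated is 6, so C6 = 6.
For E4:
  Consider where 6 can go in column E.
  E3 is out (row 3 already has a 6).
  So the only cell in column E that can hold 6 is E4.
  So E4 = 6.

6,6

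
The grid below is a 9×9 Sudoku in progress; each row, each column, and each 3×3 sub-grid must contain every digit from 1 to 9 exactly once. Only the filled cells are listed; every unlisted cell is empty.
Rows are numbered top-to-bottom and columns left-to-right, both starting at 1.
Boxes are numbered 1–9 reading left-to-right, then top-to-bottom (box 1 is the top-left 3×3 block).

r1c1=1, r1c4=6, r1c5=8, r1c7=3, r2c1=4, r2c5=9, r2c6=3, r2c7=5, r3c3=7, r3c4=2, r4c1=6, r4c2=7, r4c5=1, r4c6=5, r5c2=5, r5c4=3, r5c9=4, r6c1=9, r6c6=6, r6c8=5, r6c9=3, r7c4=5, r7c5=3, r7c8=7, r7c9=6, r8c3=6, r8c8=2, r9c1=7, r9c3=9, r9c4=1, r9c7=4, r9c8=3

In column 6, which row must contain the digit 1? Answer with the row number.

3

Consider where 1 can go in column 6.
r1c6 is out (row 1 already has a 1).
r5c6 is out (box 5 already has a 1).
r7c6 is out (box 8 already has a 1).
r8c6 is out (box 8 already has a 1).
r9c6 is out (row 9 already has a 1).
So the only cell in column 6 that can hold 1 is r3c6.
That is row 3.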